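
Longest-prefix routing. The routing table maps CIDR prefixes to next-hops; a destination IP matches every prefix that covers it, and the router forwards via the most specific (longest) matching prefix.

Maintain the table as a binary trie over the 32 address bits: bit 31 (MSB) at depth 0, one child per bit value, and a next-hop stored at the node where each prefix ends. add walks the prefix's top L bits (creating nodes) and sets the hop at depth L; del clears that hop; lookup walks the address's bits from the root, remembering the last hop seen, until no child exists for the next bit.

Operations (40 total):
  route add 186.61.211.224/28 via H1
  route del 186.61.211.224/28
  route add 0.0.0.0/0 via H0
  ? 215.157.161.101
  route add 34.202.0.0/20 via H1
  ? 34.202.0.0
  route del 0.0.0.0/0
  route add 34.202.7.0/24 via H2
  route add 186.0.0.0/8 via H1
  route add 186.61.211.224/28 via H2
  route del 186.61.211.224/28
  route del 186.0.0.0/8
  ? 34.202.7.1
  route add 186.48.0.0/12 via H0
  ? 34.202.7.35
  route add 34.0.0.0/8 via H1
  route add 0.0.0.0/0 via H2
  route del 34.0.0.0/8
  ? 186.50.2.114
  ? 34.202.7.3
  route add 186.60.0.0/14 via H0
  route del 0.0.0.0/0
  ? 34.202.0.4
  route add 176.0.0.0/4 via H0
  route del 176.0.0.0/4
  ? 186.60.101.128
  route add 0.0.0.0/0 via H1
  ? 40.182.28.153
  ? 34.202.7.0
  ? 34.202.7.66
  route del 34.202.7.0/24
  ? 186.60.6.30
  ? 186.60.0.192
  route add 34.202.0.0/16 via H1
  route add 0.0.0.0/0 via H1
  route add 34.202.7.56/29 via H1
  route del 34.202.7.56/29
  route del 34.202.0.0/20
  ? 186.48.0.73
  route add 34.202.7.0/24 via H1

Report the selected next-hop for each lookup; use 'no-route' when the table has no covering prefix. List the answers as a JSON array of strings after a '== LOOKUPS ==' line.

Process each operation:
  add 186.61.211.224/28 -> H1 at depth 28
  del 186.61.211.224/28 (clear depth 28)
  add 0.0.0.0/0 -> H0 at depth 0
  Q 215.157.161.101: descend 1 ; hops seen [H0] ; pick H0
  add 34.202.0.0/20 -> H1 at depth 20
  Q 34.202.0.0: descend 00100010110010100000 ; hops seen [H0,H1] ; pick H1
  del 0.0.0.0/0 (clear depth 0)
  add 34.202.7.0/24 -> H2 at depth 24
  add 186.0.0.0/8 -> H1 at depth 8
  add 186.61.211.224/28 -> H2 at depth 28
  del 186.61.211.224/28 (clear depth 28)
  del 186.0.0.0/8 (clear depth 8)
  Q 34.202.7.1: descend 001000101100101000000111 ; hops seen [H1,H2] ; pick H2
  add 186.48.0.0/12 -> H0 at depth 12
  Q 34.202.7.35: descend 001000101100101000000111 ; hops seen [H1,H2] ; pick H2
  add 34.0.0.0/8 -> H1 at depth 8
  add 0.0.0.0/0 -> H2 at depth 0
  del 34.0.0.0/8 (clear depth 8)
  Q 186.50.2.114: descend 101110100011 ; hops seen [H2,H0] ; pick H0
  Q 34.202.7.3: descend 001000101100101000000111 ; hops seen [H2,H1,H2] ; pick H2
  add 186.60.0.0/14 -> H0 at depth 14
  del 0.0.0.0/0 (clear depth 0)
  Q 34.202.0.4: descend 001000101100101000000 ; hops seen [H1] ; pick H1
  add 176.0.0.0/4 -> H0 at depth 4
  del 176.0.0.0/4 (clear depth 4)
  Q 186.60.101.128: descend 101110100011110 ; hops seen [H0,H0] ; pick H0
  add 0.0.0.0/0 -> H1 at depth 0
  Q 40.182.28.153: descend 0010 ; hops seen [H1] ; pick H1
  Q 34.202.7.0: descend 001000101100101000000111 ; hops seen [H1,H1,H2] ; pick H2
  Q 34.202.7.66: descend 001000101100101000000111 ; hops seen [H1,H1,H2] ; pick H2
  del 34.202.7.0/24 (clear depth 24)
  Q 186.60.6.30: descend 101110100011110 ; hops seen [H1,H0,H0] ; pick H0
  Q 186.60.0.192: descend 101110100011110 ; hops seen [H1,H0,H0] ; pick H0
  add 34.202.0.0/16 -> H1 at depth 16
  add 0.0.0.0/0 -> H1 at depth 0
  add 34.202.7.56/29 -> H1 at depth 29
  del 34.202.7.56/29 (clear depth 29)
  del 34.202.0.0/20 (clear depth 20)
  Q 186.48.0.73: descend 101110100011 ; hops seen [H1,H0] ; pick H0
  add 34.202.7.0/24 -> H1 at depth 24

== LOOKUPS ==
["H0","H1","H2","H2","H0","H2","H1","H0","H1","H2","H2","H0","H0","H0"]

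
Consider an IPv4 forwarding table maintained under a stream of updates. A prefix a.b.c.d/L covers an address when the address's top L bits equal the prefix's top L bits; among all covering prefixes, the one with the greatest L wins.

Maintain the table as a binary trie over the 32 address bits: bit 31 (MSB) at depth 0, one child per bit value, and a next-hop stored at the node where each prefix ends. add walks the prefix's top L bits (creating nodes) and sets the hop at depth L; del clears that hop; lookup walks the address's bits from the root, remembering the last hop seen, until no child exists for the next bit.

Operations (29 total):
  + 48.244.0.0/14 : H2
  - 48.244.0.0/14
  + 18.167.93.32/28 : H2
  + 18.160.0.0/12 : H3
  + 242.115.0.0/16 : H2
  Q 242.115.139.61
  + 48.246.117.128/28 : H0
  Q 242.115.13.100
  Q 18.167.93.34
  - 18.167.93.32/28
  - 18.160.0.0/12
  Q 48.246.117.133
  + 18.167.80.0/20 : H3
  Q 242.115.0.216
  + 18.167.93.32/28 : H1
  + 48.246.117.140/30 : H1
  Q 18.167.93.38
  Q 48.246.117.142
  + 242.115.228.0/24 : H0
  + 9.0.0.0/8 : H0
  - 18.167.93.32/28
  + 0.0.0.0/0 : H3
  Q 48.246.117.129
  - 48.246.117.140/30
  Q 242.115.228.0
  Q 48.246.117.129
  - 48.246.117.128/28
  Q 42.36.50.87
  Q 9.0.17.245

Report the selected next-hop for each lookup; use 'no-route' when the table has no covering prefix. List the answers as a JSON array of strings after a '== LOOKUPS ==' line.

Trace:
  + 48.244.0.0/14 (H2) depth=14
  del 48.244.0.0/14 (clear depth 14)
  + 18.167.93.32/28 (H2) depth=28
  + 18.160.0.0/12 (H3) depth=12
  + 242.115.0.0/16 (H2) depth=16
  ? 242.115.139.61  path d0:-→d1:-→d2:-→d3:-→d4:-→d5:-→d6:-→d7:-→d8:-→d9:-→d10:-→d11:-→d12:-→d13:-→d14:-→d15:-→d16:H2  best=H2
  + 48.246.117.128/28 (H0) depth=28
  ? 242.115.13.100  path d0:-→d1:-→d2:-→d3:-→d4:-→d5:-→d6:-→d7:-→d8:-→d9:-→d10:-→d11:-→d12:-→d13:-→d14:-→d15:-→d16:H2  best=H2
  ? 18.167.93.34  path d0:-→d1:-→d2:-→d3:-→d4:-→d5:-→d6:-→d7:-→d8:-→d9:-→d10:-→d11:-→d12:H3→d13:-→d14:-→d15:-→d16:-→d17:-→d18:-→d19:-→d20:-→d21:-→d22:-→d23:-→d24:-→d25:-→d26:-→d27:-→d28:H2  best=H2
  del 18.167.93.32/28 (clear depth 28)
  del 18.160.0.0/12 (clear depth 12)
  ? 48.246.117.133  path d0:-→d1:-→d2:-→d3:-→d4:-→d5:-→d6:-→d7:-→d8:-→d9:-→d10:-→d11:-→d12:-→d13:-→d14:-→d15:-→d16:-→d17:-→d18:-→d19:-→d20:-→d21:-→d22:-→d23:-→d24:-→d25:-→d26:-→d27:-→d28:H0  best=H0
  + 18.167.80.0/20 (H3) depth=20
  ? 242.115.0.216  path d0:-→d1:-→d2:-→d3:-→d4:-→d5:-→d6:-→d7:-→d8:-→d9:-→d10:-→d11:-→d12:-→d13:-→d14:-→d15:-→d16:H2  best=H2
  + 18.167.93.32/28 (H1) depth=28
  + 48.246.117.140/30 (H1) depth=30
  ? 18.167.93.38  path d0:-→d1:-→d2:-→d3:-→d4:-→d5:-→d6:-→d7:-→d8:-→d9:-→d10:-→d11:-→d12:-→d13:-→d14:-→d15:-→d16:-→d17:-→d18:-→d19:-→d20:H3→d21:-→d22:-→d23:-→d24:-→d25:-→d26:-→d27:-→d28:H1  best=H1
  ? 48.246.117.142  path d0:-→d1:-→d2:-→d3:-→d4:-→d5:-→d6:-→d7:-→d8:-→d9:-→d10:-→d11:-→d12:-→d13:-→d14:-→d15:-→d16:-→d17:-→d18:-→d19:-→d20:-→d21:-→d22:-→d23:-→d24:-→d25:-→d26:-→d27:-→d28:H0→d29:-→d30:H1  best=H1
  + 242.115.228.0/24 (H0) depth=24
  + 9.0.0.0/8 (H0) depth=8
  del 18.167.93.32/28 (clear depth 28)
  + 0.0.0.0/0 (H3) depth=0
  ? 48.246.117.129  path d0:H3→d1:-→d2:-→d3:-→d4:-→d5:-→d6:-→d7:-→d8:-→d9:-→d10:-→d11:-→d12:-→d13:-→d14:-→d15:-→d16:-→d17:-→d18:-→d19:-→d20:-→d21:-→d22:-→d23:-→d24:-→d25:-→d26:-→d27:-→d28:H0  best=H0
  del 48.246.117.140/30 (clear depth 30)
  ? 242.115.228.0  path d0:H3→d1:-→d2:-→d3:-→d4:-→d5:-→d6:-→d7:-→d8:-→d9:-→d10:-→d11:-→d12:-→d13:-→d14:-→d15:-→d16:H2→d17:-→d18:-→d19:-→d20:-→d21:-→d22:-→d23:-→d24:H0  best=H0
  ? 48.246.117.129  path d0:H3→d1:-→d2:-→d3:-→d4:-→d5:-→d6:-→d7:-→d8:-→d9:-→d10:-→d11:-→d12:-→d13:-→d14:-→d15:-→d16:-→d17:-→d18:-→d19:-→d20:-→d21:-→d22:-→d23:-→d24:-→d25:-→d26:-→d27:-→d28:H0  best=H0
  del 48.246.117.128/28 (clear depth 28)
  ? 42.36.50.87  path d0:H3→d1:-→d2:-→d3:-  best=H3
  ? 9.0.17.245  path d0:H3→d1:-→d2:-→d3:-→d4:-→d5:-→d6:-→d7:-→d8:H0  best=H0

== LOOKUPS ==
["H2","H2","H2","H0","H2","H1","H1","H0","H0","H0","H3","H0"]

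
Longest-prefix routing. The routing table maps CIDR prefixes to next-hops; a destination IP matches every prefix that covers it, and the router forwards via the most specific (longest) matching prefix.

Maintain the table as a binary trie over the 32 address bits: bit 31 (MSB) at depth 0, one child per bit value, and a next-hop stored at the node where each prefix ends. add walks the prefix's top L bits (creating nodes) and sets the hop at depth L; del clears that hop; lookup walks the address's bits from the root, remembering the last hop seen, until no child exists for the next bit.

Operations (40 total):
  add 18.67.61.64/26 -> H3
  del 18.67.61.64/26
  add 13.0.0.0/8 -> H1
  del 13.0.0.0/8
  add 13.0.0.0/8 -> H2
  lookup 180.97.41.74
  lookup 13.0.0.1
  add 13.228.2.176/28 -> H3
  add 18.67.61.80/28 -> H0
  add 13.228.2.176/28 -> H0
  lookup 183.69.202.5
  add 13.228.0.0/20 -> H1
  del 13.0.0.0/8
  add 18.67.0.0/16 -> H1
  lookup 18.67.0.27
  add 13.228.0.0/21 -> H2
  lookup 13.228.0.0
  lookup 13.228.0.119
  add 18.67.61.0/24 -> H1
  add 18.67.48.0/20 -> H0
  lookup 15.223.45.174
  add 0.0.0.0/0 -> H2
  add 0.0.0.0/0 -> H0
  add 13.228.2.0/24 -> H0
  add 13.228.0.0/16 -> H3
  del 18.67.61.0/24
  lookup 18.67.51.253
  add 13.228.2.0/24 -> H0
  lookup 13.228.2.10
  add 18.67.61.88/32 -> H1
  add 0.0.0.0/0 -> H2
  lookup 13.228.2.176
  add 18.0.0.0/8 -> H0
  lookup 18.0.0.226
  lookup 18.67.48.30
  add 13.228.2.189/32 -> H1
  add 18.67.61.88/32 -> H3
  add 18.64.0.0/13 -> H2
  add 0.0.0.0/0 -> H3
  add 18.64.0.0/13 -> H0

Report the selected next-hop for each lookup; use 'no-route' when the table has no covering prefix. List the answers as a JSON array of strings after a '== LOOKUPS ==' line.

Trace:
  add 18.67.61.64/26 -> H3 at depth 26
  - 18.67.61.64/26 clear@26
  add 13.0.0.0/8 -> H1 at depth 8
  - 13.0.0.0/8 clear@8
  add 13.0.0.0/8 -> H2 at depth 8
  ? 180.97.41.74  path d0:-  best=no-route
  ? 13.0.0.1  path d0:-→d1:-→d2:-→d3:-→d4:-→d5:-→d6:-→d7:-→d8:H2  best=H2
  add 13.228.2.176/28 -> H3 at depth 28
  add 18.67.61.80/28 -> H0 at depth 28
  add 13.228.2.176/28 -> H0 at depth 28
  ? 183.69.202.5  path d0:-  best=no-route
  add 13.228.0.0/20 -> H1 at depth 20
  - 13.0.0.0/8 clear@8
  add 18.67.0.0/16 -> H1 at depth 16
  ? 18.67.0.27  path d0:-→d1:-→d2:-→d3:-→d4:-→d5:-→d6:-→d7:-→d8:-→d9:-→d10:-→d11:-→d12:-→d13:-→d14:-→d15:-→d16:H1→d17:-→d18:-  best=H1
  add 13.228.0.0/21 -> H2 at depth 21
  ? 13.228.0.0  path d0:-→d1:-→d2:-→d3:-→d4:-→d5:-→d6:-→d7:-→d8:-→d9:-→d10:-→d11:-→d12:-→d13:-→d14:-→d15:-→d16:-→d17:-→d18:-→d19:-→d20:H1→d21:H2→d22:-  best=H2
  ? 13.228.0.119  path d0:-→d1:-→d2:-→d3:-→d4:-→d5:-→d6:-→d7:-→d8:-→d9:-→d10:-→d11:-→d12:-→d13:-→d14:-→d15:-→d16:-→d17:-→d18:-→d19:-→d20:H1→d21:H2→d22:-  best=H2
  add 18.67.61.0/24 -> H1 at depth 24
  add 18.67.48.0/20 -> H0 at depth 20
  ? 15.223.45.174  path d0:-→d1:-→d2:-→d3:-→d4:-→d5:-→d6:-  best=no-route
  add 0.0.0.0/0 -> H2 at depth 0
  add 0.0.0.0/0 -> H0 at depth 0
  add 13.228.2.0/24 -> H0 at depth 24
  add 13.228.0.0/16 -> H3 at depth 16
  - 18.67.61.0/24 clear@24
  ? 18.67.51.253  path d0:H0→d1:-→d2:-→d3:-→d4:-→d5:-→d6:-→d7:-→d8:-→d9:-→d10:-→d11:-→d12:-→d13:-→d14:-→d15:-→d16:H1→d17:-→d18:-→d19:-→d20:H0  best=H0
  add 13.228.2.0/24 -> H0 at depth 24
  ? 13.228.2.10  path d0:H0→d1:-→d2:-→d3:-→d4:-→d5:-→d6:-→d7:-→d8:-→d9:-→d10:-→d11:-→d12:-→d13:-→d14:-→d15:-→d16:H3→d17:-→d18:-→d19:-→d20:H1→d21:H2→d22:-→d23:-→d24:H0  best=H0
  add 18.67.61.88/32 -> H1 at depth 32
  add 0.0.0.0/0 -> H2 at depth 0
  ? 13.228.2.176  path d0:H2→d1:-→d2:-→d3:-→d4:-→d5:-→d6:-→d7:-→d8:-→d9:-→d10:-→d11:-→d12:-→d13:-→d14:-→d15:-→d16:H3→d17:-→d18:-→d19:-→d20:H1→d21:H2→d22:-→d23:-→d24:H0→d25:-→d26:-→d27:-→d28:H0  best=H0
  add 18.0.0.0/8 -> H0 at depth 8
  ? 18.0.0.226  path d0:H2→d1:-→d2:-→d3:-→d4:-→d5:-→d6:-→d7:-→d8:H0→d9:-  best=H0
  ? 18.67.48.30  path d0:H2→d1:-→d2:-→d3:-→d4:-→d5:-→d6:-→d7:-→d8:H0→d9:-→d10:-→d11:-→d12:-→d13:-→d14:-→d15:-→d16:H1→d17:-→d18:-→d19:-→d20:H0  best=H0
  add 13.228.2.189/32 -> H1 at depth 32
  add 18.67.61.88/32 -> H3 at depth 32
  add 18.64.0.0/13 -> H2 at depth 13
  add 0.0.0.0/0 -> H3 at depth 0
  add 18.64.0.0/13 -> H0 at depth 13

== LOOKUPS ==
["no-route","H2","no-route","H1","H2","H2","no-route","H0","H0","H0","H0","H0"]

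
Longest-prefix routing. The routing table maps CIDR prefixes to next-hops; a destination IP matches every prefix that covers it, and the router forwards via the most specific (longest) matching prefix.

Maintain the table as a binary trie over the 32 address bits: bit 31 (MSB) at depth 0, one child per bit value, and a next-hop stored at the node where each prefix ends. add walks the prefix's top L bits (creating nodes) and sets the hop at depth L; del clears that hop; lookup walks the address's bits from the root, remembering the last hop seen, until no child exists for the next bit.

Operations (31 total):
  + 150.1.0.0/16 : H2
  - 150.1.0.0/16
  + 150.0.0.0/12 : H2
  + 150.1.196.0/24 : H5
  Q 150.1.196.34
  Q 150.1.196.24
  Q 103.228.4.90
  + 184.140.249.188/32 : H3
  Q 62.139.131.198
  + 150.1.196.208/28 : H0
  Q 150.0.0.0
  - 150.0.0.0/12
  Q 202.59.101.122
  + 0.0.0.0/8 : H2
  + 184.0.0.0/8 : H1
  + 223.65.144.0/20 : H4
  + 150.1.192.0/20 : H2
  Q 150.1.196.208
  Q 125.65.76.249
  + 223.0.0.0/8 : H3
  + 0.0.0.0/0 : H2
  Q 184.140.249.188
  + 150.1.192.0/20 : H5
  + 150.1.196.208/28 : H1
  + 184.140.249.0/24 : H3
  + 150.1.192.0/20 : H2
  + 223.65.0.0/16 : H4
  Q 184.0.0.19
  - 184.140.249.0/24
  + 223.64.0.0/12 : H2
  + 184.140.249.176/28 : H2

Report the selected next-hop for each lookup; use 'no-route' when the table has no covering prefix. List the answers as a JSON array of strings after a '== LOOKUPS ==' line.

Trace:
  add 150.1.0.0/16 -> H2 at depth 16
  del 150.1.0.0/16 (clear depth 16)
  add 150.0.0.0/12 -> H2 at depth 12
  add 150.1.196.0/24 -> H5 at depth 24
  ? 150.1.196.34  path d0:-→d1:-→d2:-→d3:-→d4:-→d5:-→d6:-→d7:-→d8:-→d9:-→d10:-→d11:-→d12:H2→d13:-→d14:-→d15:-→d16:-→d17:-→d18:-→d19:-→d20:-→d21:-→d22:-→d23:-→d24:H5  best=H5
  ? 150.1.196.24  path d0:-→d1:-→d2:-→d3:-→d4:-→d5:-→d6:-→d7:-→d8:-→d9:-→d10:-→d11:-→d12:H2→d13:-→d14:-→d15:-→d16:-→d17:-→d18:-→d19:-→d20:-→d21:-→d22:-→d23:-→d24:H5  best=H5
  ? 103.228.4.90  path d0:-  best=no-route
  add 184.140.249.188/32 -> H3 at depth 32
  ? 62.139.131.198  path d0:-  best=no-route
  add 150.1.196.208/28 -> H0 at depth 28
  ? 150.0.0.0  path d0:-→d1:-→d2:-→d3:-→d4:-→d5:-→d6:-→d7:-→d8:-→d9:-→d10:-→d11:-→d12:H2→d13:-→d14:-→d15:-  best=H2
  del 150.0.0.0/12 (clear depth 12)
  ? 202.59.101.122  path d0:-→d1:-  best=no-route
  add 0.0.0.0/8 -> H2 at depth 8
  add 184.0.0.0/8 -> H1 at depth 8
  add 223.65.144.0/20 -> H4 at depth 20
  add 150.1.192.0/20 -> H2 at depth 20
  ? 150.1.196.208  path d0:-→d1:-→d2:-→d3:-→d4:-→d5:-→d6:-→d7:-→d8:-→d9:-→d10:-→d11:-→d12:-→d13:-→d14:-→d15:-→d16:-→d17:-→d18:-→d19:-→d20:H2→d21:-→d22:-→d23:-→d24:H5→d25:-→d26:-→d27:-→d28:H0  best=H0
  ? 125.65.76.249  path d0:-→d1:-  best=no-route
  add 223.0.0.0/8 -> H3 at depth 8
  add 0.0.0.0/0 -> H2 at depth 0
  ? 184.140.249.188  path d0:H2→d1:-→d2:-→d3:-→d4:-→d5:-→d6:-→d7:-→d8:H1→d9:-→d10:-→d11:-→d12:-→d13:-→d14:-→d15:-→d16:-→d17:-→d18:-→d19:-→d20:-→d21:-→d22:-→d23:-→d24:-→d25:-→d26:-→d27:-→d28:-→d29:-→d30:-→d31:-→d32:H3  best=H3
  add 150.1.192.0/20 -> H5 at depth 20
  add 150.1.196.208/28 -> H1 at depth 28
  add 184.140.249.0/24 -> H3 at depth 24
  add 150.1.192.0/20 -> H2 at depth 20
  add 223.65.0.0/16 -> H4 at depth 16
  ? 184.0.0.19  path d0:H2→d1:-→d2:-→d3:-→d4:-→d5:-→d6:-→d7:-→d8:H1  best=H1
  del 184.140.249.0/24 (clear depth 24)
  add 223.64.0.0/12 -> H2 at depth 12
  add 184.140.249.176/28 -> H2 at depth 28

== LOOKUPS ==
["H5","H5","no-route","no-route","H2","no-route","H0","no-route","H3","H1"]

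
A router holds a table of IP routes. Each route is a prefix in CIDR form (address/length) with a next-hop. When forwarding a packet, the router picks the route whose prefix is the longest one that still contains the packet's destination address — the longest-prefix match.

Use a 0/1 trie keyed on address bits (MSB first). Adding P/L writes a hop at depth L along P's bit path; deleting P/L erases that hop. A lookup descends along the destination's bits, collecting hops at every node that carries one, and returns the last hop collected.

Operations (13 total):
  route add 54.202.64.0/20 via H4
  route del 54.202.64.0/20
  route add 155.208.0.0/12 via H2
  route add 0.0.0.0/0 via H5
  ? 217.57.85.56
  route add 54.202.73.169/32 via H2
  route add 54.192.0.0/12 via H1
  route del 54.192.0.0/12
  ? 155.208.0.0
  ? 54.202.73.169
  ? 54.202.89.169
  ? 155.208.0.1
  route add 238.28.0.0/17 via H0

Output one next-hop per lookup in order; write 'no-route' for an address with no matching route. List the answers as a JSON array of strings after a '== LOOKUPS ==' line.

Process each operation:
  + 54.202.64.0/20 (H4) depth=20
  del 54.202.64.0/20 (clear depth 20)
  + 155.208.0.0/12 (H2) depth=12
  + 0.0.0.0/0 (H5) depth=0
  Q 217.57.85.56: descend 1 ; hops seen [H5] ; pick H5
  + 54.202.73.169/32 (H2) depth=32
  + 54.192.0.0/12 (H1) depth=12
  del 54.192.0.0/12 (clear depth 12)
  Q 155.208.0.0: descend 100110111101 ; hops seen [H5,H2] ; pick H2
  Q 54.202.73.169: descend 00110110110010100100100110101001 ; hops seen [H5,H2] ; pick H2
  Q 54.202.89.169: descend 0011011011001010010 ; hops seen [H5] ; pick H5
  Q 155.208.0.1: descend 100110111101 ; hops seen [H5,H2] ; pick H2
  + 238.28.0.0/17 (H0) depth=17

== LOOKUPS ==
["H5","H2","H2","H5","H2"]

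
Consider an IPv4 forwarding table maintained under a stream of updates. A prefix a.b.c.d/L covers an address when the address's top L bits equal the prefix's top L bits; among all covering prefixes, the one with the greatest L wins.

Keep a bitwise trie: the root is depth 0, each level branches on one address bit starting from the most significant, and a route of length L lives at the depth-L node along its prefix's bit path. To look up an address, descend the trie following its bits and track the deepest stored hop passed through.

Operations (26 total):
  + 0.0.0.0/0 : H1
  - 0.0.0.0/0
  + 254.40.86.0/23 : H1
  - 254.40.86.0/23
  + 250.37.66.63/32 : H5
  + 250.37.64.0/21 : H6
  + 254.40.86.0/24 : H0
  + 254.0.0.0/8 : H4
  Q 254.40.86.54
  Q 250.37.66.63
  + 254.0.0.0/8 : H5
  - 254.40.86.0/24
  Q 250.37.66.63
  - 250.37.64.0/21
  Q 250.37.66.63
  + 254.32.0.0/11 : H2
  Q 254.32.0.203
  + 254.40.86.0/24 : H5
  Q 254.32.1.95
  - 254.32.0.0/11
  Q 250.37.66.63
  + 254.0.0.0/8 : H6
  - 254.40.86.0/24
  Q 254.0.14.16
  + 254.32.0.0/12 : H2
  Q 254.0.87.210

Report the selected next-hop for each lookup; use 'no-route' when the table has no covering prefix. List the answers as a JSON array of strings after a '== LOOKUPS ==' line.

Trace:
  add 0.0.0.0/0 -> H1 at depth 0
  - 0.0.0.0/0 clear@0
  add 254.40.86.0/23 -> H1 at depth 23
  - 254.40.86.0/23 clear@23
  add 250.37.66.63/32 -> H5 at depth 32
  add 250.37.64.0/21 -> H6 at depth 21
  add 254.40.86.0/24 -> H0 at depth 24
  add 254.0.0.0/8 -> H4 at depth 8
  lookup 254.40.86.54: bits 111111100010100001010110 walk d0:-→d1:-→d2:-→d3:-→d4:-→d5:-→d6:-→d7:-→d8:H4→d9:-→d10:-→d11:-→d12:-→d13:-→d14:-→d15:-→d16:-→d17:-→d18:-→d19:-→d20:-→d21:-→d22:-→d23:-→d24:H0 -> H0
  lookup 250.37.66.63: bits 11111010001001010100001000111111 walk d0:-→d1:-→d2:-→d3:-→d4:-→d5:-→d6:-→d7:-→d8:-→d9:-→d10:-→d11:-→d12:-→d13:-→d14:-→d15:-→d16:-→d17:-→d18:-→d19:-→d20:-→d21:H6→d22:-→d23:-→d24:-→d25:-→d26:-→d27:-→d28:-→d29:-→d30:-→d31:-→d32:H5 -> H5
  add 254.0.0.0/8 -> H5 at depth 8
  - 254.40.86.0/24 clear@24
  lookup 250.37.66.63: bits 11111010001001010100001000111111 walk d0:-→d1:-→d2:-→d3:-→d4:-→d5:-→d6:-→d7:-→d8:-→d9:-→d10:-→d11:-→d12:-→d13:-→d14:-→d15:-→d16:-→d17:-→d18:-→d19:-→d20:-→d21:H6→d22:-→d23:-→d24:-→d25:-→d26:-→d27:-→d28:-→d29:-→d30:-→d31:-→d32:H5 -> H5
  - 250.37.64.0/21 clear@21
  lookup 250.37.66.63: bits 11111010001001010100001000111111 walk d0:-→d1:-→d2:-→d3:-→d4:-→d5:-→d6:-→d7:-→d8:-→d9:-→d10:-→d11:-→d12:-→d13:-→d14:-→d15:-→d16:-→d17:-→d18:-→d19:-→d20:-→d21:-→d22:-→d23:-→d24:-→d25:-→d26:-→d27:-→d28:-→d29:-→d30:-→d31:-→d32:H5 -> H5
  add 254.32.0.0/11 -> H2 at depth 11
  lookup 254.32.0.203: bits 111111100010 walk d0:-→d1:-→d2:-→d3:-→d4:-→d5:-→d6:-→d7:-→d8:H5→d9:-→d10:-→d11:H2→d12:- -> H2
  add 254.40.86.0/24 -> H5 at depth 24
  lookup 254.32.1.95: bits 111111100010 walk d0:-→d1:-→d2:-→d3:-→d4:-→d5:-→d6:-→d7:-→d8:H5→d9:-→d10:-→d11:H2→d12:- -> H2
  - 254.32.0.0/11 clear@11
  lookup 250.37.66.63: bits 11111010001001010100001000111111 walk d0:-→d1:-→d2:-→d3:-→d4:-→d5:-→d6:-→d7:-→d8:-→d9:-→d10:-→d11:-→d12:-→d13:-→d14:-→d15:-→d16:-→d17:-→d18:-→d19:-→d20:-→d21:-→d22:-→d23:-→d24:-→d25:-→d26:-→d27:-→d28:-→d29:-→d30:-→d31:-→d32:H5 -> H5
  add 254.0.0.0/8 -> H6 at depth 8
  - 254.40.86.0/24 clear@24
  lookup 254.0.14.16: bits 1111111000 walk d0:-→d1:-→d2:-→d3:-→d4:-→d5:-→d6:-→d7:-→d8:H6→d9:-→d10:- -> H6
  add 254.32.0.0/12 -> H2 at depth 12
  lookup 254.0.87.210: bits 1111111000 walk d0:-→d1:-→d2:-→d3:-→d4:-→d5:-→d6:-→d7:-→d8:H6→d9:-→d10:- -> H6

== LOOKUPS ==
["H0","H5","H5","H5","H2","H2","H5","H6","H6"]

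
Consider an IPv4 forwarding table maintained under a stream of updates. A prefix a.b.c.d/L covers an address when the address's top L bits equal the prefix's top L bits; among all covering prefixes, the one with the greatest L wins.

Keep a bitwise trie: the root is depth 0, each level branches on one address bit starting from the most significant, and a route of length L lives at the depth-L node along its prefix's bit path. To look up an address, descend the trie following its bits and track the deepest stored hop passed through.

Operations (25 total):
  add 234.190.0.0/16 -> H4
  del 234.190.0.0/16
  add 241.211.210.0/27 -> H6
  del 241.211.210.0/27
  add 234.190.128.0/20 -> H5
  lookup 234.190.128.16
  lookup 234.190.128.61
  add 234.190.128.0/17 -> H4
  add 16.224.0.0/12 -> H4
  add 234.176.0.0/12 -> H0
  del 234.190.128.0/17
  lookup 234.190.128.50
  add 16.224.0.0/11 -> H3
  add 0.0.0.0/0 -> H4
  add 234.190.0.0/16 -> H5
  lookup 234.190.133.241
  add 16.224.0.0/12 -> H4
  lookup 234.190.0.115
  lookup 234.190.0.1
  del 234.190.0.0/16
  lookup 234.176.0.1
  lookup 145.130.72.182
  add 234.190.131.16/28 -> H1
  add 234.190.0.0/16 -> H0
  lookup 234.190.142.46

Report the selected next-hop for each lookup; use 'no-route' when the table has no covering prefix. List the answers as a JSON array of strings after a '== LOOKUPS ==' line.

Apply in order:
  add 234.190.0.0/16 -> H4 at depth 16
  - 234.190.0.0/16 clear@16
  add 241.211.210.0/27 -> H6 at depth 27
  - 241.211.210.0/27 clear@27
  add 234.190.128.0/20 -> H5 at depth 20
  Q 234.190.128.16: descend 11101010101111101000 ; hops seen [H5] ; pick H5
  Q 234.190.128.61: descend 11101010101111101000 ; hops seen [H5] ; pick H5
  add 234.190.128.0/17 -> H4 at depth 17
  add 16.224.0.0/12 -> H4 at depth 12
  add 234.176.0.0/12 -> H0 at depth 12
  - 234.190.128.0/17 clear@17
  Q 234.190.128.50: descend 11101010101111101000 ; hops seen [H0,H5] ; pick H5
  add 16.224.0.0/11 -> H3 at depth 11
  add 0.0.0.0/0 -> H4 at depth 0
  add 234.190.0.0/16 -> H5 at depth 16
  Q 234.190.133.241: descend 11101010101111101000 ; hops seen [H4,H0,H5,H5] ; pick H5
  add 16.224.0.0/12 -> H4 at depth 12
  Q 234.190.0.115: descend 1110101010111110 ; hops seen [H4,H0,H5] ; pick H5
  Q 234.190.0.1: descend 1110101010111110 ; hops seen [H4,H0,H5] ; pick H5
  - 234.190.0.0/16 clear@16
  Q 234.176.0.1: descend 111010101011 ; hops seen [H4,H0] ; pick H0
  Q 145.130.72.182: descend 1 ; hops seen [H4] ; pick H4
  add 234.190.131.16/28 -> H1 at depth 28
  add 234.190.0.0/16 -> H0 at depth 16
  Q 234.190.142.46: descend 11101010101111101000 ; hops seen [H4,H0,H0,H5] ; pick H5

== LOOKUPS ==
["H5","H5","H5","H5","H5","H5","H0","H4","H5"]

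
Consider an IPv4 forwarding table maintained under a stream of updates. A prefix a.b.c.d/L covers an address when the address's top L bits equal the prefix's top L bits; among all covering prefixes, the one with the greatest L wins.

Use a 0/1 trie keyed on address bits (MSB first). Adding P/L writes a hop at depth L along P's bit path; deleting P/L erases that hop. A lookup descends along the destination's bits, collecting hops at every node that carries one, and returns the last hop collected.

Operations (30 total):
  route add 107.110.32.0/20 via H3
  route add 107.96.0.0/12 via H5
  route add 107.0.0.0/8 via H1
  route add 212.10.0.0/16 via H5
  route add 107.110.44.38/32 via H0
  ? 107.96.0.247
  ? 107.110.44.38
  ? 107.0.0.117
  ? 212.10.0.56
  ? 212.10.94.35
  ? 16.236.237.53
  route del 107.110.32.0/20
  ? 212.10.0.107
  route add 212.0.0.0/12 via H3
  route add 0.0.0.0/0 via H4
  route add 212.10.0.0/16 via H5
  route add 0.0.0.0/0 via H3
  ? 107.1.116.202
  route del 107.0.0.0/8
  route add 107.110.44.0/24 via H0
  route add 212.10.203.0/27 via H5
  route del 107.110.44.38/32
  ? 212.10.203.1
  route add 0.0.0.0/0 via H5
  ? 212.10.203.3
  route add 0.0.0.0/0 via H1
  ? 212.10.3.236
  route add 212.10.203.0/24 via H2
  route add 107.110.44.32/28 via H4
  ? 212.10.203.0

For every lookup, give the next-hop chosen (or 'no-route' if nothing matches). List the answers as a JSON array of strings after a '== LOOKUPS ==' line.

Apply in order:
  add 107.110.32.0/20 -> H3 at depth 20
  add 107.96.0.0/12 -> H5 at depth 12
  add 107.0.0.0/8 -> H1 at depth 8
  add 212.10.0.0/16 -> H5 at depth 16
  add 107.110.44.38/32 -> H0 at depth 32
  Q 107.96.0.247: descend 011010110110 ; hops seen [H1,H5] ; pick H5
  Q 107.110.44.38: descend 01101011011011100010110000100110 ; hops seen [H1,H5,H3,H0] ; pick H0
  Q 107.0.0.117: descend 011010110 ; hops seen [H1] ; pick H1
  Q 212.10.0.56: descend 1101010000001010 ; hops seen [H5] ; pick H5
  Q 212.10.94.35: descend 1101010000001010 ; hops seen [H5] ; pick H5
  Q 16.236.237.53: descend 0 ; hops seen [∅] ; pick no-route
  - 107.110.32.0/20 clear@20
  Q 212.10.0.107: descend 1101010000001010 ; hops seen [H5] ; pick H5
  add 212.0.0.0/12 -> H3 at depth 12
  add 0.0.0.0/0 -> H4 at depth 0
  add 212.10.0.0/16 -> H5 at depth 16
  add 0.0.0.0/0 -> H3 at depth 0
  Q 107.1.116.202: descend 011010110 ; hops seen [H3,H1] ; pick H1
  - 107.0.0.0/8 clear@8
  add 107.110.44.0/24 -> H0 at depth 24
  add 212.10.203.0/27 -> H5 at depth 27
  - 107.110.44.38/32 clear@32
  Q 212.10.203.1: descend 110101000000101011001011000 ; hops seen [H3,H3,H5,H5] ; pick H5
  add 0.0.0.0/0 -> H5 at depth 0
  Q 212.10.203.3: descend 110101000000101011001011000 ; hops seen [H5,H3,H5,H5] ; pick H5
  add 0.0.0.0/0 -> H1 at depth 0
  Q 212.10.3.236: descend 1101010000001010 ; hops seen [H1,H3,H5] ; pick H5
  add 212.10.203.0/24 -> H2 at depth 24
  add 107.110.44.32/28 -> H4 at depth 28
  Q 212.10.203.0: descend 110101000000101011001011000 ; hops seen [H1,H3,H5,H2,H5] ; pick H5

== LOOKUPS ==
["H5","H0","H1","H5","H5","no-route","H5","H1","H5","H5","H5","H5"]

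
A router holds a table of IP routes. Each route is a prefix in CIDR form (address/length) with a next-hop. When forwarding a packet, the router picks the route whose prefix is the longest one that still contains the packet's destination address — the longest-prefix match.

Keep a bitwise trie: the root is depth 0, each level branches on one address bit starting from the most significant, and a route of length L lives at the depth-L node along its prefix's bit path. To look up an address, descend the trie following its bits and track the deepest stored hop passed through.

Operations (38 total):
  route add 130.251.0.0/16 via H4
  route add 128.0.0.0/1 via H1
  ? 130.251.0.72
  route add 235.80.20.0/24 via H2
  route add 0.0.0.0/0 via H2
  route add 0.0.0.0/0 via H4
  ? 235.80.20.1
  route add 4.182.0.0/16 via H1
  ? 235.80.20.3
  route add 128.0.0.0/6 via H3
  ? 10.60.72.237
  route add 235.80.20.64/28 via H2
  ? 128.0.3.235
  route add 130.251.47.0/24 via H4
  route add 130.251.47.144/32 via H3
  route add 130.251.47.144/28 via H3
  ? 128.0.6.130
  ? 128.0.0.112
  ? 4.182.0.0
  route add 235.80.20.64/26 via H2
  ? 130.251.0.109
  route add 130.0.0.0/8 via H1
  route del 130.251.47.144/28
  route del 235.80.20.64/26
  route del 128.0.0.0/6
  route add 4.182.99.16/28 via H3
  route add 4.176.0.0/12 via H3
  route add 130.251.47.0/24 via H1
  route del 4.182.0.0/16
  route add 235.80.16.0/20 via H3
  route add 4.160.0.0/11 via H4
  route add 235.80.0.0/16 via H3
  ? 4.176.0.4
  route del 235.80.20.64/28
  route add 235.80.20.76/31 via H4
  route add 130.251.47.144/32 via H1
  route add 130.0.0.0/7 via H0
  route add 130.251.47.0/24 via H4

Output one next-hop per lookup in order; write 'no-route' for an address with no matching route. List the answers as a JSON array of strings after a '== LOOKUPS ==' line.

Process each operation:
  add 130.251.0.0/16 -> H4 at depth 16
  add 128.0.0.0/1 -> H1 at depth 1
  ? 130.251.0.72  path d0:-→d1:H1→d2:-→d3:-→d4:-→d5:-→d6:-→d7:-→d8:-→d9:-→d10:-→d11:-→d12:-→d13:-→d14:-→d15:-→d16:H4  best=H4
  add 235.80.20.0/24 -> H2 at depth 24
  add 0.0.0.0/0 -> H2 at depth 0
  add 0.0.0.0/0 -> H4 at depth 0
  ? 235.80.20.1  path d0:H4→d1:H1→d2:-→d3:-→d4:-→d5:-→d6:-→d7:-→d8:-→d9:-→d10:-→d11:-→d12:-→d13:-→d14:-→d15:-→d16:-→d17:-→d18:-→d19:-→d20:-→d21:-→d22:-→d23:-→d24:H2  best=H2
  add 4.182.0.0/16 -> H1 at depth 16
  ? 235.80.20.3  path d0:H4→d1:H1→d2:-→d3:-→d4:-→d5:-→d6:-→d7:-→d8:-→d9:-→d10:-→d11:-→d12:-→d13:-→d14:-→d15:-→d16:-→d17:-→d18:-→d19:-→d20:-→d21:-→d22:-→d23:-→d24:H2  best=H2
  add 128.0.0.0/6 -> H3 at depth 6
  ? 10.60.72.237  path d0:H4→d1:-→d2:-→d3:-→d4:-  best=H4
  add 235.80.20.64/28 -> H2 at depth 28
  ? 128.0.3.235  path d0:H4→d1:H1→d2:-→d3:-→d4:-→d5:-→d6:H3  best=H3
  add 130.251.47.0/24 -> H4 at depth 24
  add 130.251.47.144/32 -> H3 at depth 32
  add 130.251.47.144/28 -> H3 at depth 28
  ? 128.0.6.130  path d0:H4→d1:H1→d2:-→d3:-→d4:-→d5:-→d6:H3  best=H3
  ? 128.0.0.112  path d0:H4→d1:H1→d2:-→d3:-→d4:-→d5:-→d6:H3  best=H3
  ? 4.182.0.0  path d0:H4→d1:-→d2:-→d3:-→d4:-→d5:-→d6:-→d7:-→d8:-→d9:-→d10:-→d11:-→d12:-→d13:-→d14:-→d15:-→d16:H1  best=H1
  add 235.80.20.64/26 -> H2 at depth 26
  ? 130.251.0.109  path d0:H4→d1:H1→d2:-→d3:-→d4:-→d5:-→d6:H3→d7:-→d8:-→d9:-→d10:-→d11:-→d12:-→d13:-→d14:-→d15:-→d16:H4→d17:-→d18:-  best=H4
  add 130.0.0.0/8 -> H1 at depth 8
  - 130.251.47.144/28 clear@28
  - 235.80.20.64/26 clear@26
  - 128.0.0.0/6 clear@6
  add 4.182.99.16/28 -> H3 at depth 28
  add 4.176.0.0/12 -> H3 at depth 12
  add 130.251.47.0/24 -> H1 at depth 24
  - 4.182.0.0/16 clear@16
  add 235.80.16.0/20 -> H3 at depth 20
  add 4.160.0.0/11 -> H4 at depth 11
  add 235.80.0.0/16 -> H3 at depth 16
  ? 4.176.0.4  path d0:H4→d1:-→d2:-→d3:-→d4:-→d5:-→d6:-→d7:-→d8:-→d9:-→d10:-→d11:H4→d12:H3→d13:-  best=H3
  - 235.80.20.64/28 clear@28
  add 235.80.20.76/31 -> H4 at depth 31
  add 130.251.47.144/32 -> H1 at depth 32
  add 130.0.0.0/7 -> H0 at depth 7
  add 130.251.47.0/24 -> H4 at depth 24

== LOOKUPS ==
["H4","H2","H2","H4","H3","H3","H3","H1","H4","H3"]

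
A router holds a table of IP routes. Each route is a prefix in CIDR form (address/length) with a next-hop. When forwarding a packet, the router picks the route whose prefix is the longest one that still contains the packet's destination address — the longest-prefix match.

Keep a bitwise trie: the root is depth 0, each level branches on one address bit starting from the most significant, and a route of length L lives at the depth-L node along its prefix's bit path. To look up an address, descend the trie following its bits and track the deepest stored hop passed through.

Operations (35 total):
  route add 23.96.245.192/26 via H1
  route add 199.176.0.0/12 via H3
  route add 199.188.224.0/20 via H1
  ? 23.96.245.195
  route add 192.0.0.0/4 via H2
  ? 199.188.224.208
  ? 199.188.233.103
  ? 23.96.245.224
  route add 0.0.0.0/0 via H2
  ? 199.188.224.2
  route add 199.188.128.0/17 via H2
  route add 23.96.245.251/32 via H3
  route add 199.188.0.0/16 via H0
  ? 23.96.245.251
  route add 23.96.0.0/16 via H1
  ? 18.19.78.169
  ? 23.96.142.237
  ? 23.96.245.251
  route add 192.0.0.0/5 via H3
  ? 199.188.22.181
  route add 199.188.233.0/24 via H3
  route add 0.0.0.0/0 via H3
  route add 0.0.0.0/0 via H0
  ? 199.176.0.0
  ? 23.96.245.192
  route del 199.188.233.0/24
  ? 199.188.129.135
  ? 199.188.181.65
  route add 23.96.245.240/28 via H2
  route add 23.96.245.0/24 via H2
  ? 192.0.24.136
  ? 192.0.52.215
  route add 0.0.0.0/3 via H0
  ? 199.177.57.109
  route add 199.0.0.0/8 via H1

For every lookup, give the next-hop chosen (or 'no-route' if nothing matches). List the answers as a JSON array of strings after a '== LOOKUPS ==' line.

Trace:
  + 23.96.245.192/26 (H1) depth=26
  + 199.176.0.0/12 (H3) depth=12
  + 199.188.224.0/20 (H1) depth=20
  Q 23.96.245.195: descend 00010111011000001111010111 ; hops seen [H1] ; pick H1
  + 192.0.0.0/4 (H2) depth=4
  Q 199.188.224.208: descend 11000111101111001110 ; hops seen [H2,H3,H1] ; pick H1
  Q 199.188.233.103: descend 11000111101111001110 ; hops seen [H2,H3,H1] ; pick H1
  Q 23.96.245.224: descend 00010111011000001111010111 ; hops seen [H1] ; pick H1
  + 0.0.0.0/0 (H2) depth=0
  Q 199.188.224.2: descend 11000111101111001110 ; hops seen [H2,H2,H3,H1] ; pick H1
  + 199.188.128.0/17 (H2) depth=17
  + 23.96.245.251/32 (H3) depth=32
  + 199.188.0.0/16 (H0) depth=16
  Q 23.96.245.251: descend 00010111011000001111010111111011 ; hops seen [H2,H1,H3] ; pick H3
  + 23.96.0.0/16 (H1) depth=16
  Q 18.19.78.169: descend 00010 ; hops seen [H2] ; pick H2
  Q 23.96.142.237: descend 00010111011000001 ; hops seen [H2,H1] ; pick H1
  Q 23.96.245.251: descend 00010111011000001111010111111011 ; hops seen [H2,H1,H1,H3] ; pick H3
  + 192.0.0.0/5 (H3) depth=5
  Q 199.188.22.181: descend 1100011110111100 ; hops seen [H2,H2,H3,H3,H0] ; pick H0
  + 199.188.233.0/24 (H3) depth=24
  + 0.0.0.0/0 (H3) depth=0
  + 0.0.0.0/0 (H0) depth=0
  Q 199.176.0.0: descend 110001111011 ; hops seen [H0,H2,H3,H3] ; pick H3
  Q 23.96.245.192: descend 00010111011000001111010111 ; hops seen [H0,H1,H1] ; pick H1
  del 199.188.233.0/24 (clear depth 24)
  Q 199.188.129.135: descend 11000111101111001 ; hops seen [H0,H2,H3,H3,H0,H2] ; pick H2
  Q 199.188.181.65: descend 11000111101111001 ; hops seen [H0,H2,H3,H3,H0,H2] ; pick H2
  + 23.96.245.240/28 (H2) depth=28
  + 23.96.245.0/24 (H2) depth=24
  Q 192.0.24.136: descend 11000 ; hops seen [H0,H2,H3] ; pick H3
  Q 192.0.52.215: descend 11000 ; hops seen [H0,H2,H3] ; pick H3
  + 0.0.0.0/3 (H0) depth=3
  Q 199.177.57.109: descend 110001111011 ; hops seen [H0,H2,H3,H3] ; pick H3
  + 199.0.0.0/8 (H1) depth=8

== LOOKUPS ==
["H1","H1","H1","H1","H1","H3","H2","H1","H3","H0","H3","H1","H2","H2","H3","H3","H3"]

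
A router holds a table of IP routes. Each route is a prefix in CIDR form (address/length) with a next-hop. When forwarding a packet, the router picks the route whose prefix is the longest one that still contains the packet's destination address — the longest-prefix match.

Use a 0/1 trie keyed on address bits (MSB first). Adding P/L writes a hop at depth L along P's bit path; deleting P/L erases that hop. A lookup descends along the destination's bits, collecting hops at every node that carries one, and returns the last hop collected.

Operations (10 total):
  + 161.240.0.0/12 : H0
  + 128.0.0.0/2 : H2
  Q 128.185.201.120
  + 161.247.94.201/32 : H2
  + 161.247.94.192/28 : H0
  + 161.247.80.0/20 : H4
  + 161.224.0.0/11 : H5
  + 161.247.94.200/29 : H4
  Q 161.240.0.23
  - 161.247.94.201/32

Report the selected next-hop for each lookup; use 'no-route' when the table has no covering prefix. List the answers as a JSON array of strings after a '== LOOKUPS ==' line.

Trace:
  + 161.240.0.0/12 (H0) depth=12
  + 128.0.0.0/2 (H2) depth=2
  Q 128.185.201.120: descend 10 ; hops seen [H2] ; pick H2
  + 161.247.94.201/32 (H2) depth=32
  + 161.247.94.192/28 (H0) depth=28
  + 161.247.80.0/20 (H4) depth=20
  + 161.224.0.0/11 (H5) depth=11
  + 161.247.94.200/29 (H4) depth=29
  Q 161.240.0.23: descend 1010000111110 ; hops seen [H2,H5,H0] ; pick H0
  del 161.247.94.201/32 (clear depth 32)

== LOOKUPS ==
["H2","H0"]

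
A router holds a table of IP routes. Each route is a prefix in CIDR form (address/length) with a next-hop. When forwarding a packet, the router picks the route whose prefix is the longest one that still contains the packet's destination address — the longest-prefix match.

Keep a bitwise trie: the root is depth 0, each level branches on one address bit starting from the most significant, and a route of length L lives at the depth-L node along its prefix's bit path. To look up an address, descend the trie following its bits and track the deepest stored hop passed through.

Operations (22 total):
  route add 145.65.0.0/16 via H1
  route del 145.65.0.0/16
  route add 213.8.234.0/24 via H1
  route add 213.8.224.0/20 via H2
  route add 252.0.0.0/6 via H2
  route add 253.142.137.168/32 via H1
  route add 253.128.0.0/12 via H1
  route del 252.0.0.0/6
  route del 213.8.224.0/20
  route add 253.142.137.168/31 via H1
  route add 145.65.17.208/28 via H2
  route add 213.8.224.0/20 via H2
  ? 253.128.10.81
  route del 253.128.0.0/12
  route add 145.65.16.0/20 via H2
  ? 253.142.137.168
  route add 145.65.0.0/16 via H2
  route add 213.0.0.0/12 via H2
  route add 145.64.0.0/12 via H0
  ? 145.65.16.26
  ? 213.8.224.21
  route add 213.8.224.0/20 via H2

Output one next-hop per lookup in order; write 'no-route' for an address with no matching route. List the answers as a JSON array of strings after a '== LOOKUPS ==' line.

Trace:
  add 145.65.0.0/16 -> H1 at depth 16
  - 145.65.0.0/16 clear@16
  add 213.8.234.0/24 -> H1 at depth 24
  add 213.8.224.0/20 -> H2 at depth 20
  add 252.0.0.0/6 -> H2 at depth 6
  add 253.142.137.168/32 -> H1 at depth 32
  add 253.128.0.0/12 -> H1 at depth 12
  - 252.0.0.0/6 clear@6
  - 213.8.224.0/20 clear@20
  add 253.142.137.168/31 -> H1 at depth 31
  add 145.65.17.208/28 -> H2 at depth 28
  add 213.8.224.0/20 -> H2 at depth 20
  ? 253.128.10.81  path d0:-→d1:-→d2:-→d3:-→d4:-→d5:-→d6:-→d7:-→d8:-→d9:-→d10:-→d11:-→d12:H1  best=H1
  - 253.128.0.0/12 clear@12
  add 145.65.16.0/20 -> H2 at depth 20
  ? 253.142.137.168  path d0:-→d1:-→d2:-→d3:-→d4:-→d5:-→d6:-→d7:-→d8:-→d9:-→d10:-→d11:-→d12:-→d13:-→d14:-→d15:-→d16:-→d17:-→d18:-→d19:-→d20:-→d21:-→d22:-→d23:-→d24:-→d25:-→d26:-→d27:-→d28:-→d29:-→d30:-→d31:H1→d32:H1  best=H1
  add 145.65.0.0/16 -> H2 at depth 16
  add 213.0.0.0/12 -> H2 at depth 12
  add 145.64.0.0/12 -> H0 at depth 12
  ? 145.65.16.26  path d0:-→d1:-→d2:-→d3:-→d4:-→d5:-→d6:-→d7:-→d8:-→d9:-→d10:-→d11:-→d12:H0→d13:-→d14:-→d15:-→d16:H2→d17:-→d18:-→d19:-→d20:H2→d21:-→d22:-→d23:-  best=H2
  ? 213.8.224.21  path d0:-→d1:-→d2:-→d3:-→d4:-→d5:-→d6:-→d7:-→d8:-→d9:-→d10:-→d11:-→d12:H2→d13:-→d14:-→d15:-→d16:-→d17:-→d18:-→d19:-→d20:H2  best=H2
  add 213.8.224.0/20 -> H2 at depth 20

== LOOKUPS ==
["H1","H1","H2","H2"]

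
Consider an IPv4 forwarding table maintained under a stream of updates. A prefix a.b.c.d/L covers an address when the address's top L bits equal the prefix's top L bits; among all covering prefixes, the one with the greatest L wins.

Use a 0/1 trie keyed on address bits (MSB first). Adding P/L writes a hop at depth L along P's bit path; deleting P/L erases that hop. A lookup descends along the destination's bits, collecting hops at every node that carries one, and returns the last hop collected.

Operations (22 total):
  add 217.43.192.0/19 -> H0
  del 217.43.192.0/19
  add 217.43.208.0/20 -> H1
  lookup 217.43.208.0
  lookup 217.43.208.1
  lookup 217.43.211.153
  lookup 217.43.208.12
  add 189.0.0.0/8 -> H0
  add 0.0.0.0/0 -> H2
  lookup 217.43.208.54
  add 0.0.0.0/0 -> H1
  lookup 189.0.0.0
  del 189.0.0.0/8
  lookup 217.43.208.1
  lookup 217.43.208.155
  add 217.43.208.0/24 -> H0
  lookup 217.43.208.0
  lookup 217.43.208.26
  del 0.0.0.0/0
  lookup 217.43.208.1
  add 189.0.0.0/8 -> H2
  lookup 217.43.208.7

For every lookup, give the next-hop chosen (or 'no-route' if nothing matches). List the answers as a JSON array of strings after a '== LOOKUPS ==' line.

Apply in order:
  + 217.43.192.0/19 (H0) depth=19
  del 217.43.192.0/19 (clear depth 19)
  + 217.43.208.0/20 (H1) depth=20
  lookup 217.43.208.0: bits 11011001001010111101 walk d0:-→d1:-→d2:-→d3:-→d4:-→d5:-→d6:-→d7:-→d8:-→d9:-→d10:-→d11:-→d12:-→d13:-→d14:-→d15:-→d16:-→d17:-→d18:-→d19:-→d20:H1 -> H1
  lookup 217.43.208.1: bits 11011001001010111101 walk d0:-→d1:-→d2:-→d3:-→d4:-→d5:-→d6:-→d7:-→d8:-→d9:-→d10:-→d11:-→d12:-→d13:-→d14:-→d15:-→d16:-→d17:-→d18:-→d19:-→d20:H1 -> H1
  lookup 217.43.211.153: bits 11011001001010111101 walk d0:-→d1:-→d2:-→d3:-→d4:-→d5:-→d6:-→d7:-→d8:-→d9:-→d10:-→d11:-→d12:-→d13:-→d14:-→d15:-→d16:-→d17:-→d18:-→d19:-→d20:H1 -> H1
  lookup 217.43.208.12: bits 11011001001010111101 walk d0:-→d1:-→d2:-→d3:-→d4:-→d5:-→d6:-→d7:-→d8:-→d9:-→d10:-→d11:-→d12:-→d13:-→d14:-→d15:-→d16:-→d17:-→d18:-→d19:-→d20:H1 -> H1
  + 189.0.0.0/8 (H0) depth=8
  + 0.0.0.0/0 (H2) depth=0
  lookup 217.43.208.54: bits 11011001001010111101 walk d0:H2→d1:-→d2:-→d3:-→d4:-→d5:-→d6:-→d7:-→d8:-→d9:-→d10:-→d11:-→d12:-→d13:-→d14:-→d15:-→d16:-→d17:-→d18:-→d19:-→d20:H1 -> H1
  + 0.0.0.0/0 (H1) depth=0
  lookup 189.0.0.0: bits 10111101 walk d0:H1→d1:-→d2:-→d3:-→d4:-→d5:-→d6:-→d7:-→d8:H0 -> H0
  del 189.0.0.0/8 (clear depth 8)
  lookup 217.43.208.1: bits 11011001001010111101 walk d0:H1→d1:-→d2:-→d3:-→d4:-→d5:-→d6:-→d7:-→d8:-→d9:-→d10:-→d11:-→d12:-→d13:-→d14:-→d15:-→d16:-→d17:-→d18:-→d19:-→d20:H1 -> H1
  lookup 217.43.208.155: bits 11011001001010111101 walk d0:H1→d1:-→d2:-→d3:-→d4:-→d5:-→d6:-→d7:-→d8:-→d9:-→d10:-→d11:-→d12:-→d13:-→d14:-→d15:-→d16:-→d17:-→d18:-→d19:-→d20:H1 -> H1
  + 217.43.208.0/24 (H0) depth=24
  lookup 217.43.208.0: bits 110110010010101111010000 walk d0:H1→d1:-→d2:-→d3:-→d4:-→d5:-→d6:-→d7:-→d8:-→d9:-→d10:-→d11:-→d12:-→d13:-→d14:-→d15:-→d16:-→d17:-→d18:-→d19:-→d20:H1→d21:-→d22:-→d23:-→d24:H0 -> H0
  lookup 217.43.208.26: bits 110110010010101111010000 walk d0:H1→d1:-→d2:-→d3:-→d4:-→d5:-→d6:-→d7:-→d8:-→d9:-→d10:-→d11:-→d12:-→d13:-→d14:-→d15:-→d16:-→d17:-→d18:-→d19:-→d20:H1→d21:-→d22:-→d23:-→d24:H0 -> H0
  del 0.0.0.0/0 (clear depth 0)
  lookup 217.43.208.1: bits 110110010010101111010000 walk d0:-→d1:-→d2:-→d3:-→d4:-→d5:-→d6:-→d7:-→d8:-→d9:-→d10:-→d11:-→d12:-→d13:-→d14:-→d15:-→d16:-→d17:-→d18:-→d19:-→d20:H1→d21:-→d22:-→d23:-→d24:H0 -> H0
  + 189.0.0.0/8 (H2) depth=8
  lookup 217.43.208.7: bits 110110010010101111010000 walk d0:-→d1:-→d2:-→d3:-→d4:-→d5:-→d6:-→d7:-→d8:-→d9:-→d10:-→d11:-→d12:-→d13:-→d14:-→d15:-→d16:-→d17:-→d18:-→d19:-→d20:H1→d21:-→d22:-→d23:-→d24:H0 -> H0

== LOOKUPS ==
["H1","H1","H1","H1","H1","H0","H1","H1","H0","H0","H0","H0"]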